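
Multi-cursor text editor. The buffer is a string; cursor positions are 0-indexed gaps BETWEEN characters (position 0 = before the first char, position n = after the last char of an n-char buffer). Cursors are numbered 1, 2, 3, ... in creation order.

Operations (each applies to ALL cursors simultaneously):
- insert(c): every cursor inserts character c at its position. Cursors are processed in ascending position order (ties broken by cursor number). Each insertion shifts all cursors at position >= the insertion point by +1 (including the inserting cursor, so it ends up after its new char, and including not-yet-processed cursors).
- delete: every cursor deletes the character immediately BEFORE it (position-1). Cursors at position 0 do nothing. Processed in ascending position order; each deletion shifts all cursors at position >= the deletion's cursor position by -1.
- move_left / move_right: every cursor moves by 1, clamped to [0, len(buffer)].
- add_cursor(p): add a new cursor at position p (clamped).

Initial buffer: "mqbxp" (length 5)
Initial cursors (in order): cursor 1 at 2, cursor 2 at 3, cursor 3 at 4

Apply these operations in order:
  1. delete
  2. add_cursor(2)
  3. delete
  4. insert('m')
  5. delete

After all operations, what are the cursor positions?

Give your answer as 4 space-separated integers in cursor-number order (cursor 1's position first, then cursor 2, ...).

Answer: 0 0 0 0

Derivation:
After op 1 (delete): buffer="mp" (len 2), cursors c1@1 c2@1 c3@1, authorship ..
After op 2 (add_cursor(2)): buffer="mp" (len 2), cursors c1@1 c2@1 c3@1 c4@2, authorship ..
After op 3 (delete): buffer="" (len 0), cursors c1@0 c2@0 c3@0 c4@0, authorship 
After op 4 (insert('m')): buffer="mmmm" (len 4), cursors c1@4 c2@4 c3@4 c4@4, authorship 1234
After op 5 (delete): buffer="" (len 0), cursors c1@0 c2@0 c3@0 c4@0, authorship 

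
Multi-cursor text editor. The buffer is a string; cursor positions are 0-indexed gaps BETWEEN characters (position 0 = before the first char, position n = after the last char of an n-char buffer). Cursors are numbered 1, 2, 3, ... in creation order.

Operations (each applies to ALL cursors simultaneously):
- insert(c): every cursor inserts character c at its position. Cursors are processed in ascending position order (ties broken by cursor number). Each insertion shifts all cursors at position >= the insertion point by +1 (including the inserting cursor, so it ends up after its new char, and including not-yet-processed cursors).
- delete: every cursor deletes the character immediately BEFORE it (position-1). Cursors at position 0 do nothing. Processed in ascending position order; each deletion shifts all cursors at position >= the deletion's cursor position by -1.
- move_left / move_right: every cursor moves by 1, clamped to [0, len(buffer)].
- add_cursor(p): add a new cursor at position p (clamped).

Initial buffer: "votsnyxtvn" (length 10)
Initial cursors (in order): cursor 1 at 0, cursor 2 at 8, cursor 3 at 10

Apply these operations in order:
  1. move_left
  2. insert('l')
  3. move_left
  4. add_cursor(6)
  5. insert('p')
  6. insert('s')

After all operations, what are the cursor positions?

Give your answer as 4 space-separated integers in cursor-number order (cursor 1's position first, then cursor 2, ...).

After op 1 (move_left): buffer="votsnyxtvn" (len 10), cursors c1@0 c2@7 c3@9, authorship ..........
After op 2 (insert('l')): buffer="lvotsnyxltvln" (len 13), cursors c1@1 c2@9 c3@12, authorship 1.......2..3.
After op 3 (move_left): buffer="lvotsnyxltvln" (len 13), cursors c1@0 c2@8 c3@11, authorship 1.......2..3.
After op 4 (add_cursor(6)): buffer="lvotsnyxltvln" (len 13), cursors c1@0 c4@6 c2@8 c3@11, authorship 1.......2..3.
After op 5 (insert('p')): buffer="plvotsnpyxpltvpln" (len 17), cursors c1@1 c4@8 c2@11 c3@15, authorship 11.....4..22..33.
After op 6 (insert('s')): buffer="pslvotsnpsyxpsltvpsln" (len 21), cursors c1@2 c4@10 c2@14 c3@19, authorship 111.....44..222..333.

Answer: 2 14 19 10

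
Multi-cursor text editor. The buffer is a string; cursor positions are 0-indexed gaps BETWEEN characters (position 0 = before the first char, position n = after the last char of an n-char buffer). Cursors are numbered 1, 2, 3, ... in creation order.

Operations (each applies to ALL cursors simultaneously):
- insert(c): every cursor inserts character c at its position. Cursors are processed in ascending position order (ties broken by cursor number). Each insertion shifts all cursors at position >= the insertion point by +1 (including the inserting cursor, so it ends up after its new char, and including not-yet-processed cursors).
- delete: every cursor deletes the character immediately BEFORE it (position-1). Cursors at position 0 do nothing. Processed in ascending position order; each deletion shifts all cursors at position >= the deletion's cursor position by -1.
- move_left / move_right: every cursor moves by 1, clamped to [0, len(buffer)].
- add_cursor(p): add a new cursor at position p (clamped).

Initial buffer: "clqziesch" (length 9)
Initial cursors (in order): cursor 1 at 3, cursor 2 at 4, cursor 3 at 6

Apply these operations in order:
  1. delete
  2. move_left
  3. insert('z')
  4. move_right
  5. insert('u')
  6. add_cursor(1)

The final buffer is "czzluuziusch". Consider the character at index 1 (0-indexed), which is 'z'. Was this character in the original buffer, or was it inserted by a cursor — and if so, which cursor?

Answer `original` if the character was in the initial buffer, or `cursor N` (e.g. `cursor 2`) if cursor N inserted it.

After op 1 (delete): buffer="clisch" (len 6), cursors c1@2 c2@2 c3@3, authorship ......
After op 2 (move_left): buffer="clisch" (len 6), cursors c1@1 c2@1 c3@2, authorship ......
After op 3 (insert('z')): buffer="czzlzisch" (len 9), cursors c1@3 c2@3 c3@5, authorship .12.3....
After op 4 (move_right): buffer="czzlzisch" (len 9), cursors c1@4 c2@4 c3@6, authorship .12.3....
After op 5 (insert('u')): buffer="czzluuziusch" (len 12), cursors c1@6 c2@6 c3@9, authorship .12.123.3...
After op 6 (add_cursor(1)): buffer="czzluuziusch" (len 12), cursors c4@1 c1@6 c2@6 c3@9, authorship .12.123.3...
Authorship (.=original, N=cursor N): . 1 2 . 1 2 3 . 3 . . .
Index 1: author = 1

Answer: cursor 1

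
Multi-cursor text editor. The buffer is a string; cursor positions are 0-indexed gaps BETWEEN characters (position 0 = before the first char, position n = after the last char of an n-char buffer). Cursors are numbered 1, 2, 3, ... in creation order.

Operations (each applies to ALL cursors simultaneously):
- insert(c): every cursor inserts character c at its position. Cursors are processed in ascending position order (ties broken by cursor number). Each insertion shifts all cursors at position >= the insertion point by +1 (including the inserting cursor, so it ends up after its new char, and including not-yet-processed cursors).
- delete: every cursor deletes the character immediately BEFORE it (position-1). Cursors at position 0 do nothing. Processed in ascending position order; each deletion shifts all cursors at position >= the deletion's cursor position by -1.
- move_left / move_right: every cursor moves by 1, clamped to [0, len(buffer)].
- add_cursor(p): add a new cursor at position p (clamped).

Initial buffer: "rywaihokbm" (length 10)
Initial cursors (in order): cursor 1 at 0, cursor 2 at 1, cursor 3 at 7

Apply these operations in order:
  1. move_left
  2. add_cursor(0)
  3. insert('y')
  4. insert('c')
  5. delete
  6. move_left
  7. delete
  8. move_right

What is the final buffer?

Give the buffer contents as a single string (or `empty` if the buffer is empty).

Answer: yrywaiyokbm

Derivation:
After op 1 (move_left): buffer="rywaihokbm" (len 10), cursors c1@0 c2@0 c3@6, authorship ..........
After op 2 (add_cursor(0)): buffer="rywaihokbm" (len 10), cursors c1@0 c2@0 c4@0 c3@6, authorship ..........
After op 3 (insert('y')): buffer="yyyrywaihyokbm" (len 14), cursors c1@3 c2@3 c4@3 c3@10, authorship 124......3....
After op 4 (insert('c')): buffer="yyycccrywaihycokbm" (len 18), cursors c1@6 c2@6 c4@6 c3@14, authorship 124124......33....
After op 5 (delete): buffer="yyyrywaihyokbm" (len 14), cursors c1@3 c2@3 c4@3 c3@10, authorship 124......3....
After op 6 (move_left): buffer="yyyrywaihyokbm" (len 14), cursors c1@2 c2@2 c4@2 c3@9, authorship 124......3....
After op 7 (delete): buffer="yrywaiyokbm" (len 11), cursors c1@0 c2@0 c4@0 c3@6, authorship 4.....3....
After op 8 (move_right): buffer="yrywaiyokbm" (len 11), cursors c1@1 c2@1 c4@1 c3@7, authorship 4.....3....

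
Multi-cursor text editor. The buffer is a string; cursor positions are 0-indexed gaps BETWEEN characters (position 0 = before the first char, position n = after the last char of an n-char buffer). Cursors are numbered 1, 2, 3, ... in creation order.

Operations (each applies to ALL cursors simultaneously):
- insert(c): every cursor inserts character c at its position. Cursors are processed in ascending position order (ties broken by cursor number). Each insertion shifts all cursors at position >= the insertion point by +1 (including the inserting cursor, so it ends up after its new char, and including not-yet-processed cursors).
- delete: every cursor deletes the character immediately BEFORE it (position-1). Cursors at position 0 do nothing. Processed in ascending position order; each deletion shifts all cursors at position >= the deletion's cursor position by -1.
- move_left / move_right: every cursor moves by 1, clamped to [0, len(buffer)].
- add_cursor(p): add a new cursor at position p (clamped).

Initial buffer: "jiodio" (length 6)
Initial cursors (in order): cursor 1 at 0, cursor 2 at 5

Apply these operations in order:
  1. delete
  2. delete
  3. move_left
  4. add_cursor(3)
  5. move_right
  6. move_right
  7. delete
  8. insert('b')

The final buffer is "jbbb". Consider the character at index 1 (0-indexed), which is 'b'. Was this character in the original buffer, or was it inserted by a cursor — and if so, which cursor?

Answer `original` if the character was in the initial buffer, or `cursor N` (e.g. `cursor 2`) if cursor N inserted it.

Answer: cursor 1

Derivation:
After op 1 (delete): buffer="jiodo" (len 5), cursors c1@0 c2@4, authorship .....
After op 2 (delete): buffer="jioo" (len 4), cursors c1@0 c2@3, authorship ....
After op 3 (move_left): buffer="jioo" (len 4), cursors c1@0 c2@2, authorship ....
After op 4 (add_cursor(3)): buffer="jioo" (len 4), cursors c1@0 c2@2 c3@3, authorship ....
After op 5 (move_right): buffer="jioo" (len 4), cursors c1@1 c2@3 c3@4, authorship ....
After op 6 (move_right): buffer="jioo" (len 4), cursors c1@2 c2@4 c3@4, authorship ....
After op 7 (delete): buffer="j" (len 1), cursors c1@1 c2@1 c3@1, authorship .
After op 8 (insert('b')): buffer="jbbb" (len 4), cursors c1@4 c2@4 c3@4, authorship .123
Authorship (.=original, N=cursor N): . 1 2 3
Index 1: author = 1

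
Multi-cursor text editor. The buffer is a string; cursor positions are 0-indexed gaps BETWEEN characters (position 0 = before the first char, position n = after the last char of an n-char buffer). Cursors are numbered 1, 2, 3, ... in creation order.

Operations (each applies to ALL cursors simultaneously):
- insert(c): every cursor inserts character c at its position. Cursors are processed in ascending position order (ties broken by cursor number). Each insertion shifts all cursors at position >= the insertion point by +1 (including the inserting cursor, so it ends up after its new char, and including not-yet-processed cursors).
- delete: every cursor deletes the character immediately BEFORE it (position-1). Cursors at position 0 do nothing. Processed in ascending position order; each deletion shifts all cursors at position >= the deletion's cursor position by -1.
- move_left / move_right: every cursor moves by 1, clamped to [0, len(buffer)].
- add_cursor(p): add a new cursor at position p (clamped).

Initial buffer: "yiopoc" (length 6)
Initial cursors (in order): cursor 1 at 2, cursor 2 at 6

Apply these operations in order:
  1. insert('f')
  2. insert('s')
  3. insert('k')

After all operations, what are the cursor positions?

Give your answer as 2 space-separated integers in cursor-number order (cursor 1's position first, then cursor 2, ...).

Answer: 5 12

Derivation:
After op 1 (insert('f')): buffer="yifopocf" (len 8), cursors c1@3 c2@8, authorship ..1....2
After op 2 (insert('s')): buffer="yifsopocfs" (len 10), cursors c1@4 c2@10, authorship ..11....22
After op 3 (insert('k')): buffer="yifskopocfsk" (len 12), cursors c1@5 c2@12, authorship ..111....222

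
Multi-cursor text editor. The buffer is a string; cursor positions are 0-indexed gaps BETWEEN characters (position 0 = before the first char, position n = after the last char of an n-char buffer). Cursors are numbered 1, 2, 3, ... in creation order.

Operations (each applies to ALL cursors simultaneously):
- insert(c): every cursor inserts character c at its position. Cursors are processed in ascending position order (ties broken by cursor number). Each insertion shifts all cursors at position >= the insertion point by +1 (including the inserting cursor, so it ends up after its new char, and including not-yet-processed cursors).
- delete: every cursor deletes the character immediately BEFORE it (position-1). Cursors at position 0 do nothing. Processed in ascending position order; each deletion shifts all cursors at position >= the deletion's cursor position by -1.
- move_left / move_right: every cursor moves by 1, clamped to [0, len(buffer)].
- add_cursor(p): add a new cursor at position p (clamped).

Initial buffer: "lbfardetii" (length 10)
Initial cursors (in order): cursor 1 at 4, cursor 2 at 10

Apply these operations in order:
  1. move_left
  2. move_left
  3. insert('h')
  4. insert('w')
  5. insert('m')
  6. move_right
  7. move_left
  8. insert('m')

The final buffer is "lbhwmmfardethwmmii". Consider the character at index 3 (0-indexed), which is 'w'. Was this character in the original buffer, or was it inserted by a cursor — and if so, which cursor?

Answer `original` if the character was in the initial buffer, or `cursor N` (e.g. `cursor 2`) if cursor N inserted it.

After op 1 (move_left): buffer="lbfardetii" (len 10), cursors c1@3 c2@9, authorship ..........
After op 2 (move_left): buffer="lbfardetii" (len 10), cursors c1@2 c2@8, authorship ..........
After op 3 (insert('h')): buffer="lbhfardethii" (len 12), cursors c1@3 c2@10, authorship ..1......2..
After op 4 (insert('w')): buffer="lbhwfardethwii" (len 14), cursors c1@4 c2@12, authorship ..11......22..
After op 5 (insert('m')): buffer="lbhwmfardethwmii" (len 16), cursors c1@5 c2@14, authorship ..111......222..
After op 6 (move_right): buffer="lbhwmfardethwmii" (len 16), cursors c1@6 c2@15, authorship ..111......222..
After op 7 (move_left): buffer="lbhwmfardethwmii" (len 16), cursors c1@5 c2@14, authorship ..111......222..
After op 8 (insert('m')): buffer="lbhwmmfardethwmmii" (len 18), cursors c1@6 c2@16, authorship ..1111......2222..
Authorship (.=original, N=cursor N): . . 1 1 1 1 . . . . . . 2 2 2 2 . .
Index 3: author = 1

Answer: cursor 1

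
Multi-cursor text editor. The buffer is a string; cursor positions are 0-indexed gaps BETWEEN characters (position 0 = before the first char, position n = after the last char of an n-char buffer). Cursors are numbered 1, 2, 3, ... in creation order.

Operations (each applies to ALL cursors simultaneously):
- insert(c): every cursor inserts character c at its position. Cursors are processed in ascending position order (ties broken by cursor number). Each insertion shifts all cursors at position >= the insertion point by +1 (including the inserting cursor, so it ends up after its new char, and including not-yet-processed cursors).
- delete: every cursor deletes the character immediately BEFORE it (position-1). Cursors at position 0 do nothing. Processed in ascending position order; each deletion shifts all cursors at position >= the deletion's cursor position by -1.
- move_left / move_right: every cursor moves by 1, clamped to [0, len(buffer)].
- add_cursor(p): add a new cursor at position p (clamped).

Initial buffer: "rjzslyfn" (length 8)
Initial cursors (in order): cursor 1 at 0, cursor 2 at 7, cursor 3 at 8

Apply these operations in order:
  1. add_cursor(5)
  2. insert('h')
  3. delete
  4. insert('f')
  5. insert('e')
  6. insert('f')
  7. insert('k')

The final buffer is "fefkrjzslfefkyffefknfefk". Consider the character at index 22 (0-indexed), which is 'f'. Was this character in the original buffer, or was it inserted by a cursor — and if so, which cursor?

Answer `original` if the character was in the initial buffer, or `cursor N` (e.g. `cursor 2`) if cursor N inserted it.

After op 1 (add_cursor(5)): buffer="rjzslyfn" (len 8), cursors c1@0 c4@5 c2@7 c3@8, authorship ........
After op 2 (insert('h')): buffer="hrjzslhyfhnh" (len 12), cursors c1@1 c4@7 c2@10 c3@12, authorship 1.....4..2.3
After op 3 (delete): buffer="rjzslyfn" (len 8), cursors c1@0 c4@5 c2@7 c3@8, authorship ........
After op 4 (insert('f')): buffer="frjzslfyffnf" (len 12), cursors c1@1 c4@7 c2@10 c3@12, authorship 1.....4..2.3
After op 5 (insert('e')): buffer="ferjzslfeyffenfe" (len 16), cursors c1@2 c4@9 c2@13 c3@16, authorship 11.....44..22.33
After op 6 (insert('f')): buffer="fefrjzslfefyffefnfef" (len 20), cursors c1@3 c4@11 c2@16 c3@20, authorship 111.....444..222.333
After op 7 (insert('k')): buffer="fefkrjzslfefkyffefknfefk" (len 24), cursors c1@4 c4@13 c2@19 c3@24, authorship 1111.....4444..2222.3333
Authorship (.=original, N=cursor N): 1 1 1 1 . . . . . 4 4 4 4 . . 2 2 2 2 . 3 3 3 3
Index 22: author = 3

Answer: cursor 3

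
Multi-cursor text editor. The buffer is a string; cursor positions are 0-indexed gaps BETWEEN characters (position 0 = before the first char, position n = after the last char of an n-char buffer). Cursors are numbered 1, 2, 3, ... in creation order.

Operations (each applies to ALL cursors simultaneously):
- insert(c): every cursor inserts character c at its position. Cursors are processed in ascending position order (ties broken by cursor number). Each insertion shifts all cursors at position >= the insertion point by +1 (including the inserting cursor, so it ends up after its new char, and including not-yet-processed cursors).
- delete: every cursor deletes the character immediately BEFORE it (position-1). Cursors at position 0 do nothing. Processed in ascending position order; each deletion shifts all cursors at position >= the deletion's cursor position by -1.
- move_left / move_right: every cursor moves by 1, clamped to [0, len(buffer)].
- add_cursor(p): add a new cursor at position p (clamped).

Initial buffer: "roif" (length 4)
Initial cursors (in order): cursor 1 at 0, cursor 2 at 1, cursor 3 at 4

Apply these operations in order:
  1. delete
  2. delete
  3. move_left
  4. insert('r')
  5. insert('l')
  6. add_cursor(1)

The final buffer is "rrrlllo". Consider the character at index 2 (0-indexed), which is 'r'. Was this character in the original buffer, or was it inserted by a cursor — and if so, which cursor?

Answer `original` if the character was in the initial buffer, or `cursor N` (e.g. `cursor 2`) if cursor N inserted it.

Answer: cursor 3

Derivation:
After op 1 (delete): buffer="oi" (len 2), cursors c1@0 c2@0 c3@2, authorship ..
After op 2 (delete): buffer="o" (len 1), cursors c1@0 c2@0 c3@1, authorship .
After op 3 (move_left): buffer="o" (len 1), cursors c1@0 c2@0 c3@0, authorship .
After op 4 (insert('r')): buffer="rrro" (len 4), cursors c1@3 c2@3 c3@3, authorship 123.
After op 5 (insert('l')): buffer="rrrlllo" (len 7), cursors c1@6 c2@6 c3@6, authorship 123123.
After op 6 (add_cursor(1)): buffer="rrrlllo" (len 7), cursors c4@1 c1@6 c2@6 c3@6, authorship 123123.
Authorship (.=original, N=cursor N): 1 2 3 1 2 3 .
Index 2: author = 3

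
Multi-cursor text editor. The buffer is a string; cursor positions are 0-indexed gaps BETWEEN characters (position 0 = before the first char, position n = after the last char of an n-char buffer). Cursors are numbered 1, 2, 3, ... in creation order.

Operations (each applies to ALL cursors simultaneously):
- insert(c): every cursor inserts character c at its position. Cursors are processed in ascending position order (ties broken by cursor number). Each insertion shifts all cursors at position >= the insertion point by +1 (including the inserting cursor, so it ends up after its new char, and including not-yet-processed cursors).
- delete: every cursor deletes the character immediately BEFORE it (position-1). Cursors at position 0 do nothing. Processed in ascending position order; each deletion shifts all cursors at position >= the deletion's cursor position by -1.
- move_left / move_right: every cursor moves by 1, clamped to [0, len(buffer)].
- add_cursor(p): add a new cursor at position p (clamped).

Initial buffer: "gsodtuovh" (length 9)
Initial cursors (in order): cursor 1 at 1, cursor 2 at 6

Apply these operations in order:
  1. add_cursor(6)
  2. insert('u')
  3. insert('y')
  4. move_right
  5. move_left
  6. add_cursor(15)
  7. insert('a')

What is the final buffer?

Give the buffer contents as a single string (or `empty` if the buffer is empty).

After op 1 (add_cursor(6)): buffer="gsodtuovh" (len 9), cursors c1@1 c2@6 c3@6, authorship .........
After op 2 (insert('u')): buffer="gusodtuuuovh" (len 12), cursors c1@2 c2@9 c3@9, authorship .1.....23...
After op 3 (insert('y')): buffer="guysodtuuuyyovh" (len 15), cursors c1@3 c2@12 c3@12, authorship .11.....2323...
After op 4 (move_right): buffer="guysodtuuuyyovh" (len 15), cursors c1@4 c2@13 c3@13, authorship .11.....2323...
After op 5 (move_left): buffer="guysodtuuuyyovh" (len 15), cursors c1@3 c2@12 c3@12, authorship .11.....2323...
After op 6 (add_cursor(15)): buffer="guysodtuuuyyovh" (len 15), cursors c1@3 c2@12 c3@12 c4@15, authorship .11.....2323...
After op 7 (insert('a')): buffer="guyasodtuuuyyaaovha" (len 19), cursors c1@4 c2@15 c3@15 c4@19, authorship .111.....232323...4

Answer: guyasodtuuuyyaaovha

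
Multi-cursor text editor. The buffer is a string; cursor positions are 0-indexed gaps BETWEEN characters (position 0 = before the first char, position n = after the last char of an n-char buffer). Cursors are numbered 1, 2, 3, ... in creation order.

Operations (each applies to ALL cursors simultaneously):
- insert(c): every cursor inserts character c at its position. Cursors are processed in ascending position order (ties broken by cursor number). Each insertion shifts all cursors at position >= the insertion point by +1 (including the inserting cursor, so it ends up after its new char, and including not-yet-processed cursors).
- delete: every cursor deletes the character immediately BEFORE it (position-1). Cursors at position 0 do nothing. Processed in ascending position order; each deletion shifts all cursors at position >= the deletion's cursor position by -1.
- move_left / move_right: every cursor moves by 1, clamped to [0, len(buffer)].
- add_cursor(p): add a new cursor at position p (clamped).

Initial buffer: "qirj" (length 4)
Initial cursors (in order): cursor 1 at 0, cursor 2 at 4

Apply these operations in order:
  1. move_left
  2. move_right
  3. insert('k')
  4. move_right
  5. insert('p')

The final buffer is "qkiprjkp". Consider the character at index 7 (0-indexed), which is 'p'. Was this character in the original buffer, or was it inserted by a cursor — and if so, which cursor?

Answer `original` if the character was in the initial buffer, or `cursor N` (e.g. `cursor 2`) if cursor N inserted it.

After op 1 (move_left): buffer="qirj" (len 4), cursors c1@0 c2@3, authorship ....
After op 2 (move_right): buffer="qirj" (len 4), cursors c1@1 c2@4, authorship ....
After op 3 (insert('k')): buffer="qkirjk" (len 6), cursors c1@2 c2@6, authorship .1...2
After op 4 (move_right): buffer="qkirjk" (len 6), cursors c1@3 c2@6, authorship .1...2
After op 5 (insert('p')): buffer="qkiprjkp" (len 8), cursors c1@4 c2@8, authorship .1.1..22
Authorship (.=original, N=cursor N): . 1 . 1 . . 2 2
Index 7: author = 2

Answer: cursor 2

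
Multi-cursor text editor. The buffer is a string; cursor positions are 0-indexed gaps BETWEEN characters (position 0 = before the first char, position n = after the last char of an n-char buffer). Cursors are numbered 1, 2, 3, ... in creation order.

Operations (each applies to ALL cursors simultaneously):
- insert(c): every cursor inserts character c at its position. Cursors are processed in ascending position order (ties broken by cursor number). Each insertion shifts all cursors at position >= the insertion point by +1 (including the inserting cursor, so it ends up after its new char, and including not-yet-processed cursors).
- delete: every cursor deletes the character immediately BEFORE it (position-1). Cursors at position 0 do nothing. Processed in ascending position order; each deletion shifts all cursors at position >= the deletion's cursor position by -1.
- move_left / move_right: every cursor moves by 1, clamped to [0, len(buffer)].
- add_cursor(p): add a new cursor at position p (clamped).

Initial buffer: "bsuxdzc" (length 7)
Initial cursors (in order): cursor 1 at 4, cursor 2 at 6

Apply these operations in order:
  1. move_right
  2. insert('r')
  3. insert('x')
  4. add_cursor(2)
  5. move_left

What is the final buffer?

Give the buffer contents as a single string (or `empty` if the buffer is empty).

After op 1 (move_right): buffer="bsuxdzc" (len 7), cursors c1@5 c2@7, authorship .......
After op 2 (insert('r')): buffer="bsuxdrzcr" (len 9), cursors c1@6 c2@9, authorship .....1..2
After op 3 (insert('x')): buffer="bsuxdrxzcrx" (len 11), cursors c1@7 c2@11, authorship .....11..22
After op 4 (add_cursor(2)): buffer="bsuxdrxzcrx" (len 11), cursors c3@2 c1@7 c2@11, authorship .....11..22
After op 5 (move_left): buffer="bsuxdrxzcrx" (len 11), cursors c3@1 c1@6 c2@10, authorship .....11..22

Answer: bsuxdrxzcrx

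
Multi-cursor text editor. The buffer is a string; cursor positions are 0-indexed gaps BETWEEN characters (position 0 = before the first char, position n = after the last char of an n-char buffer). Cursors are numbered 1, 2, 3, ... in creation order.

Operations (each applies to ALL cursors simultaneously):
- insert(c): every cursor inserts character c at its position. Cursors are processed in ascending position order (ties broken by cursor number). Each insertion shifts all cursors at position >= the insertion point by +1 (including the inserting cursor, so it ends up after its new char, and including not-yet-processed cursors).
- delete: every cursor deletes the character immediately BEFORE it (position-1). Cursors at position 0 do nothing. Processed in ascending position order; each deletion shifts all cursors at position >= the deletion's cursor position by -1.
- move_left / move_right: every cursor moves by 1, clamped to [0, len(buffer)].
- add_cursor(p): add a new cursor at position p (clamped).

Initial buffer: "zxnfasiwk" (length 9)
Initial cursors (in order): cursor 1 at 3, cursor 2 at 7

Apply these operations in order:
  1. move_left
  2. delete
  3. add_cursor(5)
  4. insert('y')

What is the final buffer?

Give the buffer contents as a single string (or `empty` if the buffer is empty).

After op 1 (move_left): buffer="zxnfasiwk" (len 9), cursors c1@2 c2@6, authorship .........
After op 2 (delete): buffer="znfaiwk" (len 7), cursors c1@1 c2@4, authorship .......
After op 3 (add_cursor(5)): buffer="znfaiwk" (len 7), cursors c1@1 c2@4 c3@5, authorship .......
After op 4 (insert('y')): buffer="zynfayiywk" (len 10), cursors c1@2 c2@6 c3@8, authorship .1...2.3..

Answer: zynfayiywk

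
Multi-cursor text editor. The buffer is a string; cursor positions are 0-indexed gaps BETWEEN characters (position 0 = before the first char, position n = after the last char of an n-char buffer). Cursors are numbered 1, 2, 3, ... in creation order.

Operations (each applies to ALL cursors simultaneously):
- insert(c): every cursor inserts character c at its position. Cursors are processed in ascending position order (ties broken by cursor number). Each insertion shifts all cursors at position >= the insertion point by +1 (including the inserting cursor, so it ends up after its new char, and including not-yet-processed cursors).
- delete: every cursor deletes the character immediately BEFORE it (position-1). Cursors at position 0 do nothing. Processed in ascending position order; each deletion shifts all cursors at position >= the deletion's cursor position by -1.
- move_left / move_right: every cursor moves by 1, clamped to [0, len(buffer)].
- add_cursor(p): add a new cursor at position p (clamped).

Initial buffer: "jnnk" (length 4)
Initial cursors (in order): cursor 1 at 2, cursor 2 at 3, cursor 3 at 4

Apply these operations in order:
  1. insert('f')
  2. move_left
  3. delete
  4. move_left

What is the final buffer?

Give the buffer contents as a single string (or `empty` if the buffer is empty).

Answer: jfff

Derivation:
After op 1 (insert('f')): buffer="jnfnfkf" (len 7), cursors c1@3 c2@5 c3@7, authorship ..1.2.3
After op 2 (move_left): buffer="jnfnfkf" (len 7), cursors c1@2 c2@4 c3@6, authorship ..1.2.3
After op 3 (delete): buffer="jfff" (len 4), cursors c1@1 c2@2 c3@3, authorship .123
After op 4 (move_left): buffer="jfff" (len 4), cursors c1@0 c2@1 c3@2, authorship .123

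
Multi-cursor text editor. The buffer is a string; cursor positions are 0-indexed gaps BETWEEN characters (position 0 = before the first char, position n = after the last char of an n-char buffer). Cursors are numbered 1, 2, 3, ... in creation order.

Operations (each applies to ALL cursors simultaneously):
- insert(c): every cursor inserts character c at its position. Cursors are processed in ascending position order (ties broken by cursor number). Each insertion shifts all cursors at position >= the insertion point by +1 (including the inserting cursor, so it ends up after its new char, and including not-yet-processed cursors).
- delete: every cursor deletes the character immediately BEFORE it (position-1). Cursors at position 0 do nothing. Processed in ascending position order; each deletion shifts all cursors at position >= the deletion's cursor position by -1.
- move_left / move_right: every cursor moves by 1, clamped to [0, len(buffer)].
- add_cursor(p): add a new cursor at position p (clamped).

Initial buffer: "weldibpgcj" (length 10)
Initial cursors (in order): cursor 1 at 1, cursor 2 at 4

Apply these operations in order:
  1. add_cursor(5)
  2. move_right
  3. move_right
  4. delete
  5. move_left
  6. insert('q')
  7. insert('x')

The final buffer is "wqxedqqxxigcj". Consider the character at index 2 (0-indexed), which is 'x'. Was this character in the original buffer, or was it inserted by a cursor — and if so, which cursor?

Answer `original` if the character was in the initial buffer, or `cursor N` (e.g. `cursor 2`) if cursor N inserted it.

Answer: cursor 1

Derivation:
After op 1 (add_cursor(5)): buffer="weldibpgcj" (len 10), cursors c1@1 c2@4 c3@5, authorship ..........
After op 2 (move_right): buffer="weldibpgcj" (len 10), cursors c1@2 c2@5 c3@6, authorship ..........
After op 3 (move_right): buffer="weldibpgcj" (len 10), cursors c1@3 c2@6 c3@7, authorship ..........
After op 4 (delete): buffer="wedigcj" (len 7), cursors c1@2 c2@4 c3@4, authorship .......
After op 5 (move_left): buffer="wedigcj" (len 7), cursors c1@1 c2@3 c3@3, authorship .......
After op 6 (insert('q')): buffer="wqedqqigcj" (len 10), cursors c1@2 c2@6 c3@6, authorship .1..23....
After op 7 (insert('x')): buffer="wqxedqqxxigcj" (len 13), cursors c1@3 c2@9 c3@9, authorship .11..2323....
Authorship (.=original, N=cursor N): . 1 1 . . 2 3 2 3 . . . .
Index 2: author = 1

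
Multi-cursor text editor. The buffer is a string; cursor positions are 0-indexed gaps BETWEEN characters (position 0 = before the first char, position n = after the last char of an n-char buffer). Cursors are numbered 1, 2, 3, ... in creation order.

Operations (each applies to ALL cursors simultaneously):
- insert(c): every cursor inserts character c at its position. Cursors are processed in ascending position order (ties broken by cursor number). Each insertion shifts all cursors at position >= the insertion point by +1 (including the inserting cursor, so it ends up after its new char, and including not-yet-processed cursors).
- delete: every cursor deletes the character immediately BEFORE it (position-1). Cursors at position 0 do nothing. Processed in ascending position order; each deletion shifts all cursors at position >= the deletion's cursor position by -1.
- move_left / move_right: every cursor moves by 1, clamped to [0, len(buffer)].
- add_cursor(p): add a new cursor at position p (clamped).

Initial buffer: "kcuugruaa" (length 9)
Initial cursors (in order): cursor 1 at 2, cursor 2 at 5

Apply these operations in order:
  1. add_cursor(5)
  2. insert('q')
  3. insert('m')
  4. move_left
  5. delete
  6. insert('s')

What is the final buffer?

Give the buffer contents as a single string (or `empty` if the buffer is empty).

After op 1 (add_cursor(5)): buffer="kcuugruaa" (len 9), cursors c1@2 c2@5 c3@5, authorship .........
After op 2 (insert('q')): buffer="kcquugqqruaa" (len 12), cursors c1@3 c2@8 c3@8, authorship ..1...23....
After op 3 (insert('m')): buffer="kcqmuugqqmmruaa" (len 15), cursors c1@4 c2@11 c3@11, authorship ..11...2323....
After op 4 (move_left): buffer="kcqmuugqqmmruaa" (len 15), cursors c1@3 c2@10 c3@10, authorship ..11...2323....
After op 5 (delete): buffer="kcmuugqmruaa" (len 12), cursors c1@2 c2@7 c3@7, authorship ..1...23....
After op 6 (insert('s')): buffer="kcsmuugqssmruaa" (len 15), cursors c1@3 c2@10 c3@10, authorship ..11...2233....

Answer: kcsmuugqssmruaa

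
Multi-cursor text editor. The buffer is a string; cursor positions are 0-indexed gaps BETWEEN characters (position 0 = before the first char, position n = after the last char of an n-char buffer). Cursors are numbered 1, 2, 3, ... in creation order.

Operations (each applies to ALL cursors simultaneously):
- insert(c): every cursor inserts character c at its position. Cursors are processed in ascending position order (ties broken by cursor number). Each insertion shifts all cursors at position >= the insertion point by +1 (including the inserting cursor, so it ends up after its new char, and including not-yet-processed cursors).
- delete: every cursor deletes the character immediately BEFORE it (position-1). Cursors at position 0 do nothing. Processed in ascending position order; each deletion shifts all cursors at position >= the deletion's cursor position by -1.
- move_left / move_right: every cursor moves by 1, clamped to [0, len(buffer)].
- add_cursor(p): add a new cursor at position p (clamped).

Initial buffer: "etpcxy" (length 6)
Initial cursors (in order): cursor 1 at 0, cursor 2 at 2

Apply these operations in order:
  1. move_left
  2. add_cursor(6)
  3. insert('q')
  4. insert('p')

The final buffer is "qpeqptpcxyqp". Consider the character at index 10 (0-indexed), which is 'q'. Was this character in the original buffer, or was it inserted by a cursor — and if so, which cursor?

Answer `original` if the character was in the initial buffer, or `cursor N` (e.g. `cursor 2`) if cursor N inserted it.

After op 1 (move_left): buffer="etpcxy" (len 6), cursors c1@0 c2@1, authorship ......
After op 2 (add_cursor(6)): buffer="etpcxy" (len 6), cursors c1@0 c2@1 c3@6, authorship ......
After op 3 (insert('q')): buffer="qeqtpcxyq" (len 9), cursors c1@1 c2@3 c3@9, authorship 1.2.....3
After op 4 (insert('p')): buffer="qpeqptpcxyqp" (len 12), cursors c1@2 c2@5 c3@12, authorship 11.22.....33
Authorship (.=original, N=cursor N): 1 1 . 2 2 . . . . . 3 3
Index 10: author = 3

Answer: cursor 3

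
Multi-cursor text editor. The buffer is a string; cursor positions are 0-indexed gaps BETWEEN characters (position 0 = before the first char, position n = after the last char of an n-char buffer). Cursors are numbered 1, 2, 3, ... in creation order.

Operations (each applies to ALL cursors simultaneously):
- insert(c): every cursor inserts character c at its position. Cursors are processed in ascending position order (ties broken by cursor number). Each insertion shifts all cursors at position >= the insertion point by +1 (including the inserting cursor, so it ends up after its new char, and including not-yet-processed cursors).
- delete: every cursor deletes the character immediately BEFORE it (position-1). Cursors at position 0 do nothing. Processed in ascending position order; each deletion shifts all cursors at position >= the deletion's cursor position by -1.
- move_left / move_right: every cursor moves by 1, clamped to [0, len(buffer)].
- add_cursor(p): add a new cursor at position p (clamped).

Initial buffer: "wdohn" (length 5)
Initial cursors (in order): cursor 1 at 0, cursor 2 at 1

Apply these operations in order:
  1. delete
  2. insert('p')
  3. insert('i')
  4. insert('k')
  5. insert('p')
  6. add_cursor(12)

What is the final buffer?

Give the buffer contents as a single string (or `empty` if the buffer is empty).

Answer: ppiikkppdohn

Derivation:
After op 1 (delete): buffer="dohn" (len 4), cursors c1@0 c2@0, authorship ....
After op 2 (insert('p')): buffer="ppdohn" (len 6), cursors c1@2 c2@2, authorship 12....
After op 3 (insert('i')): buffer="ppiidohn" (len 8), cursors c1@4 c2@4, authorship 1212....
After op 4 (insert('k')): buffer="ppiikkdohn" (len 10), cursors c1@6 c2@6, authorship 121212....
After op 5 (insert('p')): buffer="ppiikkppdohn" (len 12), cursors c1@8 c2@8, authorship 12121212....
After op 6 (add_cursor(12)): buffer="ppiikkppdohn" (len 12), cursors c1@8 c2@8 c3@12, authorship 12121212....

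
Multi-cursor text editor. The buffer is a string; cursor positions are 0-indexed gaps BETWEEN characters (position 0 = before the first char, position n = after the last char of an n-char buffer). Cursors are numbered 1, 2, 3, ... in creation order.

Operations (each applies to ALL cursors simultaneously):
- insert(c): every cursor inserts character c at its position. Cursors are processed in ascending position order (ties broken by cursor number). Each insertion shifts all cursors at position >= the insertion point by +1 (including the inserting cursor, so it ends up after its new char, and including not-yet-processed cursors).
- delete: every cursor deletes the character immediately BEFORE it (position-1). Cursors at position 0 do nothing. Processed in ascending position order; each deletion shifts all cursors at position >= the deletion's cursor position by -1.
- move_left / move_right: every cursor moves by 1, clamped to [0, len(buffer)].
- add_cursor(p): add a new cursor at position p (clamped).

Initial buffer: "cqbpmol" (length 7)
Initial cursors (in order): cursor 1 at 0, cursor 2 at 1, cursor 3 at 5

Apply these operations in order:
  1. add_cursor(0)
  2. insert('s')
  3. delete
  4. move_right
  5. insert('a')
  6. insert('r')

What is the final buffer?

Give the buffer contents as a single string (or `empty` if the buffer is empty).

After op 1 (add_cursor(0)): buffer="cqbpmol" (len 7), cursors c1@0 c4@0 c2@1 c3@5, authorship .......
After op 2 (insert('s')): buffer="sscsqbpmsol" (len 11), cursors c1@2 c4@2 c2@4 c3@9, authorship 14.2....3..
After op 3 (delete): buffer="cqbpmol" (len 7), cursors c1@0 c4@0 c2@1 c3@5, authorship .......
After op 4 (move_right): buffer="cqbpmol" (len 7), cursors c1@1 c4@1 c2@2 c3@6, authorship .......
After op 5 (insert('a')): buffer="caaqabpmoal" (len 11), cursors c1@3 c4@3 c2@5 c3@10, authorship .14.2....3.
After op 6 (insert('r')): buffer="caarrqarbpmoarl" (len 15), cursors c1@5 c4@5 c2@8 c3@14, authorship .1414.22....33.

Answer: caarrqarbpmoarl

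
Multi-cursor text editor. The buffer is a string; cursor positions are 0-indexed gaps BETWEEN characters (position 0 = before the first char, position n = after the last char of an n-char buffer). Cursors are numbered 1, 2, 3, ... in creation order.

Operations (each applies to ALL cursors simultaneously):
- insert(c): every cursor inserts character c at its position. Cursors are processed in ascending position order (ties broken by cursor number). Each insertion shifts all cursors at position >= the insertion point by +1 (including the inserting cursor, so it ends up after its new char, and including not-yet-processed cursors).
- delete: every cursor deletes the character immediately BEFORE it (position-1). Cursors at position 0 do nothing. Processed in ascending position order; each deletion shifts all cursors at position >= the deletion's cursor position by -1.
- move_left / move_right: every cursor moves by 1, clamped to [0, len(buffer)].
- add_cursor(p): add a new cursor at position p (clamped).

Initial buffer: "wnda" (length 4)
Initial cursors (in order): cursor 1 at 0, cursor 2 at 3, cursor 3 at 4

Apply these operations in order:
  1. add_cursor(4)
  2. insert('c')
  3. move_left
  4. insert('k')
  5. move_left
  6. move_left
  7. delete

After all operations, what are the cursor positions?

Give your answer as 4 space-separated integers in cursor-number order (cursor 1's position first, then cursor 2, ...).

After op 1 (add_cursor(4)): buffer="wnda" (len 4), cursors c1@0 c2@3 c3@4 c4@4, authorship ....
After op 2 (insert('c')): buffer="cwndcacc" (len 8), cursors c1@1 c2@5 c3@8 c4@8, authorship 1...2.34
After op 3 (move_left): buffer="cwndcacc" (len 8), cursors c1@0 c2@4 c3@7 c4@7, authorship 1...2.34
After op 4 (insert('k')): buffer="kcwndkcackkc" (len 12), cursors c1@1 c2@6 c3@11 c4@11, authorship 11...22.3344
After op 5 (move_left): buffer="kcwndkcackkc" (len 12), cursors c1@0 c2@5 c3@10 c4@10, authorship 11...22.3344
After op 6 (move_left): buffer="kcwndkcackkc" (len 12), cursors c1@0 c2@4 c3@9 c4@9, authorship 11...22.3344
After op 7 (delete): buffer="kcwdkckkc" (len 9), cursors c1@0 c2@3 c3@6 c4@6, authorship 11..22344

Answer: 0 3 6 6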